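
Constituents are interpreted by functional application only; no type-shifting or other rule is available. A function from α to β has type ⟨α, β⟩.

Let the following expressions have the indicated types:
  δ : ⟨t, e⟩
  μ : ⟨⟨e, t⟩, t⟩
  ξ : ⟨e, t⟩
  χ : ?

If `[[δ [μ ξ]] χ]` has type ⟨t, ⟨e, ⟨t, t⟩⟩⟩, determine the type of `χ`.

⟨e, ⟨t, ⟨e, ⟨t, t⟩⟩⟩⟩

[[δ [μ ξ]] χ] is required to be ⟨t, ⟨e, ⟨t, t⟩⟩⟩. [δ [μ ξ]] : e cannot yield ⟨t, ⟨e, ⟨t, t⟩⟩⟩ as functor, so χ : ⟨e, ⟨t, ⟨e, ⟨t, t⟩⟩⟩⟩.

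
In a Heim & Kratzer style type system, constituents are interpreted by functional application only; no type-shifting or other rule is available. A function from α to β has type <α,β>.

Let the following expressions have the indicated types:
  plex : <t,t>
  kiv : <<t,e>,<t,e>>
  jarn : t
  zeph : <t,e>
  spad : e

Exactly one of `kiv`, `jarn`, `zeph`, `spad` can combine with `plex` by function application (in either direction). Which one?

kiv : <<t,e>,<t,e>> — does not combine with plex.
jarn — combines: plex : <t,t> takes jarn : t as argument, giving t.
zeph : <t,e> — does not combine with plex.
spad : e — does not combine with plex.

jarn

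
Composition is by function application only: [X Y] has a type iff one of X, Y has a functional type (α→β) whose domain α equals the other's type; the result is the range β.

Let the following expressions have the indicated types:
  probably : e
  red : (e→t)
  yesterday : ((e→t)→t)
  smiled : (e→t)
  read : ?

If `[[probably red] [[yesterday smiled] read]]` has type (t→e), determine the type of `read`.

[[probably red] [[yesterday smiled] read]] must have type (t→e). The sister [probably red] has type t; that is not a function onto (t→e), so [[yesterday smiled] read] must be the functor, of type (t→(t→e)).
[[yesterday smiled] read] must have type (t→(t→e)). The sister [yesterday smiled] has type t; that is not a function onto (t→(t→e)), so read must be the functor, of type (t→(t→(t→e))).

(t→(t→(t→e)))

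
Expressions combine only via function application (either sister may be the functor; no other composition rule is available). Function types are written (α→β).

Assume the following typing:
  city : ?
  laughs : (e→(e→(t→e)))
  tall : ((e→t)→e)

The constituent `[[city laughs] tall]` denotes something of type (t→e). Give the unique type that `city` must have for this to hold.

((e→(e→(t→e)))→(((e→t)→e)→(t→e)))

[[city laughs] tall] is required to be (t→e). tall : ((e→t)→e) cannot yield (t→e) as functor, so [city laughs] : (((e→t)→e)→(t→e)).
[city laughs] is required to be (((e→t)→e)→(t→e)). laughs : (e→(e→(t→e))) cannot yield (((e→t)→e)→(t→e)) as functor, so city : ((e→(e→(t→e)))→(((e→t)→e)→(t→e))).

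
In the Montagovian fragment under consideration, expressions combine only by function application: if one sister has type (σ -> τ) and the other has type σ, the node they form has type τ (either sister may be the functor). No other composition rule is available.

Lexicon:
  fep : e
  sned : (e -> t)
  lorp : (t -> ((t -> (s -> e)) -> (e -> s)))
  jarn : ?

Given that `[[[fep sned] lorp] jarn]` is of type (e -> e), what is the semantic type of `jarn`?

(((t -> (s -> e)) -> (e -> s)) -> (e -> e))

For [[[fep sned] lorp] jarn] to have type (e -> e) with [[fep sned] lorp] of type ((t -> (s -> e)) -> (e -> s)), jarn must be the function: jarn : (((t -> (s -> e)) -> (e -> s)) -> (e -> e)).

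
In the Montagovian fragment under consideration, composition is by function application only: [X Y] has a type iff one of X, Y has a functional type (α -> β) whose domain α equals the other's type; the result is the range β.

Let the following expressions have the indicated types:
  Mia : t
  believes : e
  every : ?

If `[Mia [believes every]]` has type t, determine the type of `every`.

For [Mia [believes every]] to have type t with Mia of type t, [believes every] must be the function: [believes every] : (t -> t).
For [believes every] to have type (t -> t) with believes of type e, every must be the function: every : (e -> (t -> t)).

(e -> (t -> t))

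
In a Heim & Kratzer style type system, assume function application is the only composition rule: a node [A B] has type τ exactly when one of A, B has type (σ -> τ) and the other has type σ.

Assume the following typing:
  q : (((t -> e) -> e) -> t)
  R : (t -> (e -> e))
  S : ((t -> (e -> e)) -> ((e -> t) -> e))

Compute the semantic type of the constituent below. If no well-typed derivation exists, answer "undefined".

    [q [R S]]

[R S]: ((t -> (e -> e)) -> ((e -> t) -> e)) applied to (t -> (e -> e)) yields ((e -> t) -> e).
[q [R S]]: (((t -> e) -> e) -> t) and ((e -> t) -> e) cannot combine by function application — type clash.

undefined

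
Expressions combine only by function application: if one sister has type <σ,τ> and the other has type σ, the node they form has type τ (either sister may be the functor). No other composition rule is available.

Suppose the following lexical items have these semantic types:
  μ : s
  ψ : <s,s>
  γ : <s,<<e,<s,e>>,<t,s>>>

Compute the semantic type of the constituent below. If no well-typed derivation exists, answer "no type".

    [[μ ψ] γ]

<<e,<s,e>>,<t,s>>

[μ ψ]: ψ is <s,s>, μ is s; result s.
[[μ ψ] γ]: γ is <s,<<e,<s,e>>,<t,s>>>, [μ ψ] is s; result <<e,<s,e>>,<t,s>>.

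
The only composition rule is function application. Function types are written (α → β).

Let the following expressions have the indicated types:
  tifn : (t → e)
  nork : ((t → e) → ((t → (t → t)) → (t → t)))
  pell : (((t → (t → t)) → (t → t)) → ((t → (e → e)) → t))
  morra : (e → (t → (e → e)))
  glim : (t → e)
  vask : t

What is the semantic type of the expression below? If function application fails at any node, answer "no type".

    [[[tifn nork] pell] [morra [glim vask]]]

t

[tifn nork]: functor nork : ((t → e) → ((t → (t → t)) → (t → t))), argument tifn : (t → e); result ((t → (t → t)) → (t → t)).
[[tifn nork] pell]: functor pell : (((t → (t → t)) → (t → t)) → ((t → (e → e)) → t)), argument [tifn nork] : ((t → (t → t)) → (t → t)); result ((t → (e → e)) → t).
[glim vask]: functor glim : (t → e), argument vask : t; result e.
[morra [glim vask]]: functor morra : (e → (t → (e → e))), argument [glim vask] : e; result (t → (e → e)).
[[[tifn nork] pell] [morra [glim vask]]]: functor [[tifn nork] pell] : ((t → (e → e)) → t), argument [morra [glim vask]] : (t → (e → e)); result t.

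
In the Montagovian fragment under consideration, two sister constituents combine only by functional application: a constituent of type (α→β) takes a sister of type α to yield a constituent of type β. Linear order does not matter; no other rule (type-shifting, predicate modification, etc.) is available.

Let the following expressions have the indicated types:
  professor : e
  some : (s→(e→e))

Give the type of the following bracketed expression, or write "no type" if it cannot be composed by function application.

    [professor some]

[professor some]: e with (s→(e→e)) — neither is a function whose domain matches the other; composition fails here.

no type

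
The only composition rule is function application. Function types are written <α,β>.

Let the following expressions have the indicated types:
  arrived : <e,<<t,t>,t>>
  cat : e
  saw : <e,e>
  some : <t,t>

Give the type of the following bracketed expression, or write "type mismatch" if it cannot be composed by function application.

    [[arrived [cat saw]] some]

[cat saw]: functor saw : <e,e>, argument cat : e; result e.
[arrived [cat saw]]: functor arrived : <e,<<t,t>,t>>, argument [cat saw] : e; result <<t,t>,t>.
[[arrived [cat saw]] some]: functor [arrived [cat saw]] : <<t,t>,t>, argument some : <t,t>; result t.

t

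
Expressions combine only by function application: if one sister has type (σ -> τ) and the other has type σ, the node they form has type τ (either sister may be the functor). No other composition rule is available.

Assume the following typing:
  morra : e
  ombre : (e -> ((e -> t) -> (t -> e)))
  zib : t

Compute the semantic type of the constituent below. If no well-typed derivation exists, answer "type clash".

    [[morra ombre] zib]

type clash

[morra ombre] — ombre of type (e -> ((e -> t) -> (t -> e))) combines with morra of type e: type ((e -> t) -> (t -> e)).
At [[morra ombre] zib]: neither ((e -> t) -> (t -> e)) nor t can take the other as argument; the node is ill-typed.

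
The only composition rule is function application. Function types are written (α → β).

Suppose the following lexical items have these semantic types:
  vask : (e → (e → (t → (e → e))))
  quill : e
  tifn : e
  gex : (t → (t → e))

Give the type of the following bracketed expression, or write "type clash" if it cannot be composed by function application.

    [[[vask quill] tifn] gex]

[vask quill]: (e → (e → (t → (e → e)))) applied to e yields (e → (t → (e → e))).
[[vask quill] tifn]: (e → (t → (e → e))) applied to e yields (t → (e → e)).
[[[vask quill] tifn] gex]: (t → (e → e)) with (t → (t → e)) — neither is a function whose domain matches the other; composition fails here.

type clash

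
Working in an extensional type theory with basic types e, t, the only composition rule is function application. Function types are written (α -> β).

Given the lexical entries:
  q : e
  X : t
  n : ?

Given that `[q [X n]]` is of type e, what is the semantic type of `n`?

(t -> (e -> e))

For [q [X n]] to have type e with q of type e, [X n] must be the function: [X n] : (e -> e).
For [X n] to have type (e -> e) with X of type t, n must be the function: n : (t -> (e -> e)).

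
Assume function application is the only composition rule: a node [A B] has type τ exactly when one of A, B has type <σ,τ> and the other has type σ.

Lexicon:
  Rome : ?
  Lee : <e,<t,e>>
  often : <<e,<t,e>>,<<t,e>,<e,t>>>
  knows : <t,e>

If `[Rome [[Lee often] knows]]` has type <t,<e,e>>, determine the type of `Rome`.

<<e,t>,<t,<e,e>>>

[Rome [[Lee often] knows]] must have type <t,<e,e>>. The sister [[Lee often] knows] has type <e,t>; that is not a function onto <t,<e,e>>, so Rome must be the functor, of type <<e,t>,<t,<e,e>>>.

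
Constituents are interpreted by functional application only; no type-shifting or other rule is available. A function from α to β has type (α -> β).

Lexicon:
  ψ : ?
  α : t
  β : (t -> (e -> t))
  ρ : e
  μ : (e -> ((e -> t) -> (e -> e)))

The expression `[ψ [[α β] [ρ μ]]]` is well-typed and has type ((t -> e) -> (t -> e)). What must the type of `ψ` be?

((e -> e) -> ((t -> e) -> (t -> e)))

For [ψ [[α β] [ρ μ]]] to have type ((t -> e) -> (t -> e)) with [[α β] [ρ μ]] of type (e -> e), ψ must be the function: ψ : ((e -> e) -> ((t -> e) -> (t -> e))).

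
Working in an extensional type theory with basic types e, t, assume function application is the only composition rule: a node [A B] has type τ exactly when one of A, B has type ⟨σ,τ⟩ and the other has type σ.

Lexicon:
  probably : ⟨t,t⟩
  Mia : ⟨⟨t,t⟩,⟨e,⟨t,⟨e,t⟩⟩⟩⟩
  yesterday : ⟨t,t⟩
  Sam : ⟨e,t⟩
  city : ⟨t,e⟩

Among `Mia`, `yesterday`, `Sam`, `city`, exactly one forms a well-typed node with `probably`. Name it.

Mia

Mia — combines: Mia : ⟨⟨t,t⟩,⟨e,⟨t,⟨e,t⟩⟩⟩⟩ takes probably : ⟨t,t⟩ as argument, giving ⟨e,⟨t,⟨e,t⟩⟩⟩.
yesterday : ⟨t,t⟩ — probably needs t; yesterday needs t; neither fits.
Sam : ⟨e,t⟩ — probably needs t; Sam needs e; neither fits.
city : ⟨t,e⟩ — probably needs t; city needs t; neither fits.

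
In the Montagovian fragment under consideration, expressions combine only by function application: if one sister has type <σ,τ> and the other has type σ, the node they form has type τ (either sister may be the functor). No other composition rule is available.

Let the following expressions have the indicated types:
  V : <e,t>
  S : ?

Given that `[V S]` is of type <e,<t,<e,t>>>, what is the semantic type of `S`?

<<e,t>,<e,<t,<e,t>>>>

[V S] must have type <e,<t,<e,t>>>. The sister V has type <e,t>; that is not a function onto <e,<t,<e,t>>>, so S must be the functor, of type <<e,t>,<e,<t,<e,t>>>>.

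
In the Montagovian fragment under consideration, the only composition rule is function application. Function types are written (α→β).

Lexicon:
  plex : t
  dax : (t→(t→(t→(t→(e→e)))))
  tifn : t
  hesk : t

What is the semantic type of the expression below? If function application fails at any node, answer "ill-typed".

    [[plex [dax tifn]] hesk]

At [dax tifn], dax : (t→(t→(t→(t→(e→e))))) takes tifn : t, giving (t→(t→(t→(e→e)))).
At [plex [dax tifn]], [dax tifn] : (t→(t→(t→(e→e)))) takes plex : t, giving (t→(t→(e→e))).
At [[plex [dax tifn]] hesk], [plex [dax tifn]] : (t→(t→(e→e))) takes hesk : t, giving (t→(e→e)).

(t→(e→e))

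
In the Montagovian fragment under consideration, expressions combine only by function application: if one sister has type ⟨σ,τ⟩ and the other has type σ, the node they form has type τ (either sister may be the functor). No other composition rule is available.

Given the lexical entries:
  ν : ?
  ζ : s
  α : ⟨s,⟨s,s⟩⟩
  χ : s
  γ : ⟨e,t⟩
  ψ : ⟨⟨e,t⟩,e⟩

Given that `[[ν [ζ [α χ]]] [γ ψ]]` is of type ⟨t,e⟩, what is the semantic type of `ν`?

⟨s,⟨e,⟨t,e⟩⟩⟩

[[ν [ζ [α χ]]] [γ ψ]] must have type ⟨t,e⟩. The sister [γ ψ] has type e; that is not a function onto ⟨t,e⟩, so [ν [ζ [α χ]]] must be the functor, of type ⟨e,⟨t,e⟩⟩.
[ν [ζ [α χ]]] must have type ⟨e,⟨t,e⟩⟩. The sister [ζ [α χ]] has type s; that is not a function onto ⟨e,⟨t,e⟩⟩, so ν must be the functor, of type ⟨s,⟨e,⟨t,e⟩⟩⟩.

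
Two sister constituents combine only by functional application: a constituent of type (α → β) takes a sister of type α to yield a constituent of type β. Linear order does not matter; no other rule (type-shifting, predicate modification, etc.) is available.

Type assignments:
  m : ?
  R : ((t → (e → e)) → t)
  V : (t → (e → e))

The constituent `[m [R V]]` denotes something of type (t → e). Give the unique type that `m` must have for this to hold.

(t → (t → e))

[m [R V]] is required to be (t → e). [R V] : t cannot yield (t → e) as functor, so m : (t → (t → e)).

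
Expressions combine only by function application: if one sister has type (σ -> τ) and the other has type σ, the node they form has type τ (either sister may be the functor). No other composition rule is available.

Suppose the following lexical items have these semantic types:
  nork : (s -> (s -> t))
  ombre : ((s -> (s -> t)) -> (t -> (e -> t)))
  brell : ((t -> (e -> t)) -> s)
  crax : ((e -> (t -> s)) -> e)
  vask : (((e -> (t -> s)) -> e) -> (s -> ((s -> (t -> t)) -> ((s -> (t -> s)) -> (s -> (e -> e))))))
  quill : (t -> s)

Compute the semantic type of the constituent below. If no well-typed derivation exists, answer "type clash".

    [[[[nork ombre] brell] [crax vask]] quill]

type clash

[nork ombre]: ((s -> (s -> t)) -> (t -> (e -> t))) applied to (s -> (s -> t)) yields (t -> (e -> t)).
[[nork ombre] brell]: ((t -> (e -> t)) -> s) applied to (t -> (e -> t)) yields s.
[crax vask]: (((e -> (t -> s)) -> e) -> (s -> ((s -> (t -> t)) -> ((s -> (t -> s)) -> (s -> (e -> e)))))) applied to ((e -> (t -> s)) -> e) yields (s -> ((s -> (t -> t)) -> ((s -> (t -> s)) -> (s -> (e -> e))))).
[[[nork ombre] brell] [crax vask]]: (s -> ((s -> (t -> t)) -> ((s -> (t -> s)) -> (s -> (e -> e))))) applied to s yields ((s -> (t -> t)) -> ((s -> (t -> s)) -> (s -> (e -> e)))).
[[[[nork ombre] brell] [crax vask]] quill]: ((s -> (t -> t)) -> ((s -> (t -> s)) -> (s -> (e -> e)))) and (t -> s) cannot combine by function application — type clash.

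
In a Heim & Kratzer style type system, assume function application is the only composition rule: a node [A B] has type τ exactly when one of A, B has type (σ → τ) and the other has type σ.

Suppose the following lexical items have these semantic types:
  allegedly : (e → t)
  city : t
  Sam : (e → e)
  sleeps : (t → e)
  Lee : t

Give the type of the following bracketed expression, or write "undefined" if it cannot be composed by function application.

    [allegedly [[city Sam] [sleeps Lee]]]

[city Sam]: t and (e → e) cannot combine by function application — type clash.

undefined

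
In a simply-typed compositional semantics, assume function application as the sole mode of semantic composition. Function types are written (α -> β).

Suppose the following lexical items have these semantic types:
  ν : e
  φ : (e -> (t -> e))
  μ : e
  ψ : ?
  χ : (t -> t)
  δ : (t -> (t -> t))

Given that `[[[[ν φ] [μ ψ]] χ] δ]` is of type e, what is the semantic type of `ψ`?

At [[[[ν φ] [μ ψ]] χ] δ] (required: e): δ is (t -> (t -> t)), which is not a function with range e; hence [[[ν φ] [μ ψ]] χ] is the functor — type ((t -> (t -> t)) -> e).
At [[[ν φ] [μ ψ]] χ] (required: ((t -> (t -> t)) -> e)): χ is (t -> t), which is not a function with range ((t -> (t -> t)) -> e); hence [[ν φ] [μ ψ]] is the functor — type ((t -> t) -> ((t -> (t -> t)) -> e)).
At [[ν φ] [μ ψ]] (required: ((t -> t) -> ((t -> (t -> t)) -> e))): [ν φ] is (t -> e), which is not a function with range ((t -> t) -> ((t -> (t -> t)) -> e)); hence [μ ψ] is the functor — type ((t -> e) -> ((t -> t) -> ((t -> (t -> t)) -> e))).
At [μ ψ] (required: ((t -> e) -> ((t -> t) -> ((t -> (t -> t)) -> e)))): μ is e, which is not a function with range ((t -> e) -> ((t -> t) -> ((t -> (t -> t)) -> e))); hence ψ is the functor — type (e -> ((t -> e) -> ((t -> t) -> ((t -> (t -> t)) -> e)))).

(e -> ((t -> e) -> ((t -> t) -> ((t -> (t -> t)) -> e))))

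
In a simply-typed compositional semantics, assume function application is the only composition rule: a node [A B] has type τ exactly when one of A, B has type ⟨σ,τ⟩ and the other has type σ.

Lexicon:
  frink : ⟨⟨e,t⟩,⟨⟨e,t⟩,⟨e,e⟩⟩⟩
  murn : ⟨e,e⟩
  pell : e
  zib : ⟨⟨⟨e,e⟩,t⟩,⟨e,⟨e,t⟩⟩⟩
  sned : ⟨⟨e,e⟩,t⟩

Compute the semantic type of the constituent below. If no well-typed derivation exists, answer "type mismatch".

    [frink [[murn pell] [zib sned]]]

At [murn pell], murn : ⟨e,e⟩ takes pell : e, giving e.
At [zib sned], zib : ⟨⟨⟨e,e⟩,t⟩,⟨e,⟨e,t⟩⟩⟩ takes sned : ⟨⟨e,e⟩,t⟩, giving ⟨e,⟨e,t⟩⟩.
At [[murn pell] [zib sned]], [zib sned] : ⟨e,⟨e,t⟩⟩ takes [murn pell] : e, giving ⟨e,t⟩.
At [frink [[murn pell] [zib sned]]], frink : ⟨⟨e,t⟩,⟨⟨e,t⟩,⟨e,e⟩⟩⟩ takes [[murn pell] [zib sned]] : ⟨e,t⟩, giving ⟨⟨e,t⟩,⟨e,e⟩⟩.

⟨⟨e,t⟩,⟨e,e⟩⟩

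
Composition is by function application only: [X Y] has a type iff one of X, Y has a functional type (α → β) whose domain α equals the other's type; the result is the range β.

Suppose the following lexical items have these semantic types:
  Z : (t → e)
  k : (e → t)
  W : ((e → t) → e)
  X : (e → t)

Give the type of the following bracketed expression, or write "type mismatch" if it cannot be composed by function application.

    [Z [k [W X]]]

e

[W X]: ((e → t) → e) applied to (e → t) yields e.
[k [W X]]: (e → t) applied to e yields t.
[Z [k [W X]]]: (t → e) applied to t yields e.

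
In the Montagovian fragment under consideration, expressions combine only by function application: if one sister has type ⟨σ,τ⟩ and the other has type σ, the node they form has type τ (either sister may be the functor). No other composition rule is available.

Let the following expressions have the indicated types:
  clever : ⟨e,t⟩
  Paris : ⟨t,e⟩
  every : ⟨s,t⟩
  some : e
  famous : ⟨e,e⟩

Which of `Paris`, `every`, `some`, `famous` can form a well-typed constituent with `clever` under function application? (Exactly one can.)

some

Paris : ⟨t,e⟩ — no; clever wants e, and Paris wants t.
every : ⟨s,t⟩ — no; clever wants e, and every wants s.
some — combines: clever : ⟨e,t⟩ takes some : e as argument, giving t.
famous : ⟨e,e⟩ — no; clever wants e, and famous wants e.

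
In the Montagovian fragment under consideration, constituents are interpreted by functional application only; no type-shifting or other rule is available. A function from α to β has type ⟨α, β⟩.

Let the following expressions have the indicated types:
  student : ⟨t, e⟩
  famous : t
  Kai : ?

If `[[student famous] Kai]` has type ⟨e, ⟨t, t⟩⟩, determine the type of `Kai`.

⟨e, ⟨e, ⟨t, t⟩⟩⟩

[[student famous] Kai] must have type ⟨e, ⟨t, t⟩⟩. The sister [student famous] has type e; that is not a function onto ⟨e, ⟨t, t⟩⟩, so Kai must be the functor, of type ⟨e, ⟨e, ⟨t, t⟩⟩⟩.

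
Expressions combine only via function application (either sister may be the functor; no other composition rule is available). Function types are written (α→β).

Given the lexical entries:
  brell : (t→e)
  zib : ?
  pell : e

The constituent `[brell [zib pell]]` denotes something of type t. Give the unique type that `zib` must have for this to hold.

(e→((t→e)→t))

[brell [zib pell]] is required to be t. brell : (t→e) cannot yield t as functor, so [zib pell] : ((t→e)→t).
[zib pell] is required to be ((t→e)→t). pell : e cannot yield ((t→e)→t) as functor, so zib : (e→((t→e)→t)).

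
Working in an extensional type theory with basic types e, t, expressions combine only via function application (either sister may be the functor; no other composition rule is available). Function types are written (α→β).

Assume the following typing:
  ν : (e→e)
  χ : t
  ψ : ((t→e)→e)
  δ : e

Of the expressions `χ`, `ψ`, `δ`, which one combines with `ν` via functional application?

χ : t — neither side's domain matches the other.
ψ : ((t→e)→e) — neither side's domain matches the other.
δ — combines: ν : (e→e) takes δ : e as argument, giving e.

δ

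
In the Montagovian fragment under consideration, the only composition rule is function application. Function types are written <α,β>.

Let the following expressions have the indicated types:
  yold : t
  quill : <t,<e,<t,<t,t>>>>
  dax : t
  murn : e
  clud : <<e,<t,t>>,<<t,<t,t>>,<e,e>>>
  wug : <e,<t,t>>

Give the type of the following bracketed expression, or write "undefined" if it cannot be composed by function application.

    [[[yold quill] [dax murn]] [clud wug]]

undefined

[yold quill]: functor quill : <t,<e,<t,<t,t>>>>, argument yold : t; result <e,<t,<t,t>>>.
[dax murn]: t with e — neither is a function whose domain matches the other; composition fails here.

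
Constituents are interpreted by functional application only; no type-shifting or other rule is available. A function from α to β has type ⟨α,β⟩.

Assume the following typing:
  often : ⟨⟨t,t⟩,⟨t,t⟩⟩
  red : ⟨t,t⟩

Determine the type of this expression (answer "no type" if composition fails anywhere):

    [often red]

[often red]: ⟨⟨t,t⟩,⟨t,t⟩⟩ applied to ⟨t,t⟩ yields ⟨t,t⟩.

⟨t,t⟩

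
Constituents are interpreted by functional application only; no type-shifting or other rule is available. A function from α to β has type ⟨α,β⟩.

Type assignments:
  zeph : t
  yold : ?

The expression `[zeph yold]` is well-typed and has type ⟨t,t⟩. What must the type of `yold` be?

⟨t,⟨t,t⟩⟩

At [zeph yold] (required: ⟨t,t⟩): zeph is t, which is not a function with range ⟨t,t⟩; hence yold is the functor — type ⟨t,⟨t,t⟩⟩.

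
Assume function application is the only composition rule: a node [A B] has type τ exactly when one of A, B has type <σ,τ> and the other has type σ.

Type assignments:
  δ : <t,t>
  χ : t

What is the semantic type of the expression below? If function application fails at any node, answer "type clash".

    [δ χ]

[δ χ]: δ is <t,t>, χ is t; result t.

t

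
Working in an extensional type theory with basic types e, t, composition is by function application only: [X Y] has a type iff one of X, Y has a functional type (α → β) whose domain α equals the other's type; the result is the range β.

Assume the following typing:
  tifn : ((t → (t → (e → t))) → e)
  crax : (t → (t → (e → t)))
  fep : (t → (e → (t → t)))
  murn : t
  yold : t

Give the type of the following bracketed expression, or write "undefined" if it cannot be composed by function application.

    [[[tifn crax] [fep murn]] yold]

t

[tifn crax]: tifn is ((t → (t → (e → t))) → e), crax is (t → (t → (e → t))); result e.
[fep murn]: fep is (t → (e → (t → t))), murn is t; result (e → (t → t)).
[[tifn crax] [fep murn]]: [fep murn] is (e → (t → t)), [tifn crax] is e; result (t → t).
[[[tifn crax] [fep murn]] yold]: [[tifn crax] [fep murn]] is (t → t), yold is t; result t.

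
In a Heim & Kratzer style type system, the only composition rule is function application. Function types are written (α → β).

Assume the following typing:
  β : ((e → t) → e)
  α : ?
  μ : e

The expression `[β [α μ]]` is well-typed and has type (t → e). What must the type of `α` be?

(e → (((e → t) → e) → (t → e)))

[β [α μ]] is required to be (t → e). β : ((e → t) → e) cannot yield (t → e) as functor, so [α μ] : (((e → t) → e) → (t → e)).
[α μ] is required to be (((e → t) → e) → (t → e)). μ : e cannot yield (((e → t) → e) → (t → e)) as functor, so α : (e → (((e → t) → e) → (t → e))).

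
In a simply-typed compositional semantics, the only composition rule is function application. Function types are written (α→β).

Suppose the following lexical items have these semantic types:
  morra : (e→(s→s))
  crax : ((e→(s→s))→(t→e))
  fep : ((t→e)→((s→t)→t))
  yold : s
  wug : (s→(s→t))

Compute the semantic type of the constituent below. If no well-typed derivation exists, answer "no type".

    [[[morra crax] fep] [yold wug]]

[morra crax]: crax is ((e→(s→s))→(t→e)), morra is (e→(s→s)); result (t→e).
[[morra crax] fep]: fep is ((t→e)→((s→t)→t)), [morra crax] is (t→e); result ((s→t)→t).
[yold wug]: wug is (s→(s→t)), yold is s; result (s→t).
[[[morra crax] fep] [yold wug]]: [[morra crax] fep] is ((s→t)→t), [yold wug] is (s→t); result t.

t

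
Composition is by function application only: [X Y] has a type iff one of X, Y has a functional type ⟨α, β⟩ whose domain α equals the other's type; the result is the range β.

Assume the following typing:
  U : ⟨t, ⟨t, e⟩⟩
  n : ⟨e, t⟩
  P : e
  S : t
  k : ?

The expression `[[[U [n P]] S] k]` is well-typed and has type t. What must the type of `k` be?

[[[U [n P]] S] k] must have type t. The sister [[U [n P]] S] has type e; that is not a function onto t, so k must be the functor, of type ⟨e, t⟩.

⟨e, t⟩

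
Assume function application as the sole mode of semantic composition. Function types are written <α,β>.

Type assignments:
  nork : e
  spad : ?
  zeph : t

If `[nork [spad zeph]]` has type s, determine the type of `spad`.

For [nork [spad zeph]] to have type s with nork of type e, [spad zeph] must be the function: [spad zeph] : <e,s>.
For [spad zeph] to have type <e,s> with zeph of type t, spad must be the function: spad : <t,<e,s>>.

<t,<e,s>>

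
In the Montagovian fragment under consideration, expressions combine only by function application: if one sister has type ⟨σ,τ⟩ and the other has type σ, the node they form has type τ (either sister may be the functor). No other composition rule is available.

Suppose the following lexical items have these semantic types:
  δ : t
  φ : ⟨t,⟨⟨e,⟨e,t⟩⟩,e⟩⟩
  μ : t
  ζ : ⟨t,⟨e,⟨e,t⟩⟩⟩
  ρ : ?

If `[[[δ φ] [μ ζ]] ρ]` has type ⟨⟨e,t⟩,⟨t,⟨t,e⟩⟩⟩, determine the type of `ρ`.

⟨e,⟨⟨e,t⟩,⟨t,⟨t,e⟩⟩⟩⟩

At [[[δ φ] [μ ζ]] ρ] (required: ⟨⟨e,t⟩,⟨t,⟨t,e⟩⟩⟩): [[δ φ] [μ ζ]] is e, which is not a function with range ⟨⟨e,t⟩,⟨t,⟨t,e⟩⟩⟩; hence ρ is the functor — type ⟨e,⟨⟨e,t⟩,⟨t,⟨t,e⟩⟩⟩⟩.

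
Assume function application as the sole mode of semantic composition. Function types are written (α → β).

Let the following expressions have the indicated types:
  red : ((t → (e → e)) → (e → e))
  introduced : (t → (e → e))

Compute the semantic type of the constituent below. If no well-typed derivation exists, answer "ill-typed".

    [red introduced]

[red introduced]: red is ((t → (e → e)) → (e → e)), introduced is (t → (e → e)); result (e → e).

(e → e)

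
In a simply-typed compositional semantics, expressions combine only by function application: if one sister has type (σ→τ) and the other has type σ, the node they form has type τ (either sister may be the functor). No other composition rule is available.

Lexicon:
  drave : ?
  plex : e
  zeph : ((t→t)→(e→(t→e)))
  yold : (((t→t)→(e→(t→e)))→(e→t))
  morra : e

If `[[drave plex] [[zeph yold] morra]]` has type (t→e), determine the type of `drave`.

[[drave plex] [[zeph yold] morra]] must have type (t→e). The sister [[zeph yold] morra] has type t; that is not a function onto (t→e), so [drave plex] must be the functor, of type (t→(t→e)).
[drave plex] must have type (t→(t→e)). The sister plex has type e; that is not a function onto (t→(t→e)), so drave must be the functor, of type (e→(t→(t→e))).

(e→(t→(t→e)))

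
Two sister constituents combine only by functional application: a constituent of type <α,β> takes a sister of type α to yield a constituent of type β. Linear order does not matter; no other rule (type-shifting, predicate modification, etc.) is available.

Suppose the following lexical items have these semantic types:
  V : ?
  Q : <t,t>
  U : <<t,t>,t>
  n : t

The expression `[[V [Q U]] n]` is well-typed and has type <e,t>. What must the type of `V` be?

<t,<t,<e,t>>>

For [[V [Q U]] n] to have type <e,t> with n of type t, [V [Q U]] must be the function: [V [Q U]] : <t,<e,t>>.
For [V [Q U]] to have type <t,<e,t>> with [Q U] of type t, V must be the function: V : <t,<t,<e,t>>>.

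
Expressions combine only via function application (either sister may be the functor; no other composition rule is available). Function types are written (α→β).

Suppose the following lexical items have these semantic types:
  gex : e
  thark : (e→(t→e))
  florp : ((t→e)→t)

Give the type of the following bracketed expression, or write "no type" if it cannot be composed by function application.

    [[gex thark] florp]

[gex thark]: functor thark : (e→(t→e)), argument gex : e; result (t→e).
[[gex thark] florp]: functor florp : ((t→e)→t), argument [gex thark] : (t→e); result t.

t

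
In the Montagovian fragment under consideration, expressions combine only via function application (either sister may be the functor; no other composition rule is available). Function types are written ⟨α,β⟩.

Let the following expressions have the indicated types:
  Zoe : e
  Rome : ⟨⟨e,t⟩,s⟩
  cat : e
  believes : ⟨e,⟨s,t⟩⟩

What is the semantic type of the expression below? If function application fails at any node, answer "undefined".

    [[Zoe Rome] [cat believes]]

[Zoe Rome]: e with ⟨⟨e,t⟩,s⟩ — neither is a function whose domain matches the other; composition fails here.

undefined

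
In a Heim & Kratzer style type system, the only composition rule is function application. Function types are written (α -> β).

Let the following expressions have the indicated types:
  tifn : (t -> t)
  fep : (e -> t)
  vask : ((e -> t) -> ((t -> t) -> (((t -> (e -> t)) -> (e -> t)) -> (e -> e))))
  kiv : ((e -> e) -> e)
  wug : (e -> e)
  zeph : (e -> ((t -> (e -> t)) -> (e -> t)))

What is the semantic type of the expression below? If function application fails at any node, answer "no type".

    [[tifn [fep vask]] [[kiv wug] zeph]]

(e -> e)

[fep vask]: functor vask : ((e -> t) -> ((t -> t) -> (((t -> (e -> t)) -> (e -> t)) -> (e -> e)))), argument fep : (e -> t); result ((t -> t) -> (((t -> (e -> t)) -> (e -> t)) -> (e -> e))).
[tifn [fep vask]]: functor [fep vask] : ((t -> t) -> (((t -> (e -> t)) -> (e -> t)) -> (e -> e))), argument tifn : (t -> t); result (((t -> (e -> t)) -> (e -> t)) -> (e -> e)).
[kiv wug]: functor kiv : ((e -> e) -> e), argument wug : (e -> e); result e.
[[kiv wug] zeph]: functor zeph : (e -> ((t -> (e -> t)) -> (e -> t))), argument [kiv wug] : e; result ((t -> (e -> t)) -> (e -> t)).
[[tifn [fep vask]] [[kiv wug] zeph]]: functor [tifn [fep vask]] : (((t -> (e -> t)) -> (e -> t)) -> (e -> e)), argument [[kiv wug] zeph] : ((t -> (e -> t)) -> (e -> t)); result (e -> e).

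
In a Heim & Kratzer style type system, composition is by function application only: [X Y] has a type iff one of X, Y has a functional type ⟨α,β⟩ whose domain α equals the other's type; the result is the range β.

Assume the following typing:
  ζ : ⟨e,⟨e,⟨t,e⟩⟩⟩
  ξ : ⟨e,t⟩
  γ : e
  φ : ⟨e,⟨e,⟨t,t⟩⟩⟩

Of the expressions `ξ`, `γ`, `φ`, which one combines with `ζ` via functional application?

ξ : ⟨e,t⟩ — neither side's domain matches the other.
γ — combines: ζ : ⟨e,⟨e,⟨t,e⟩⟩⟩ takes γ : e as argument, giving ⟨e,⟨t,e⟩⟩.
φ : ⟨e,⟨e,⟨t,t⟩⟩⟩ — neither side's domain matches the other.

γ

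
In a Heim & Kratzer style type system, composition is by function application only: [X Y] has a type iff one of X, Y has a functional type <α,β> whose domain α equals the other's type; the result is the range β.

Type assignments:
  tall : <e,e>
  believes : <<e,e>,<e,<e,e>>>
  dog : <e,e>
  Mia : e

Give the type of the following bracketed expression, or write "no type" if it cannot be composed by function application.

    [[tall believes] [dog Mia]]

<e,e>

[tall believes]: <<e,e>,<e,<e,e>>> applied to <e,e> yields <e,<e,e>>.
[dog Mia]: <e,e> applied to e yields e.
[[tall believes] [dog Mia]]: <e,<e,e>> applied to e yields <e,e>.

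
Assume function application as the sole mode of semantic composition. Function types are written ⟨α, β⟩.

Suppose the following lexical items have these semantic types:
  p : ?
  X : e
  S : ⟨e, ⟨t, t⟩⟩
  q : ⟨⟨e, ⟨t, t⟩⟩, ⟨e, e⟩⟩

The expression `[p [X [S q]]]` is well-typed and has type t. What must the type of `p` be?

⟨e, t⟩

For [p [X [S q]]] to have type t with [X [S q]] of type e, p must be the function: p : ⟨e, t⟩.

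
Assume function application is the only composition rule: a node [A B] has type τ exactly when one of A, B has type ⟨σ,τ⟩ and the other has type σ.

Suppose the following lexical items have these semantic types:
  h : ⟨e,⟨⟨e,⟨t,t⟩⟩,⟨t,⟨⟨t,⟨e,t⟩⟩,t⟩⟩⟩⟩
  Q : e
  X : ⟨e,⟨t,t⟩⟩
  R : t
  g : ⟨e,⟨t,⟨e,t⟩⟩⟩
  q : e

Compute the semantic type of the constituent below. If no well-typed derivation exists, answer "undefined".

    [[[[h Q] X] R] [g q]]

t

[h Q]: ⟨e,⟨⟨e,⟨t,t⟩⟩,⟨t,⟨⟨t,⟨e,t⟩⟩,t⟩⟩⟩⟩ applied to e yields ⟨⟨e,⟨t,t⟩⟩,⟨t,⟨⟨t,⟨e,t⟩⟩,t⟩⟩⟩.
[[h Q] X]: ⟨⟨e,⟨t,t⟩⟩,⟨t,⟨⟨t,⟨e,t⟩⟩,t⟩⟩⟩ applied to ⟨e,⟨t,t⟩⟩ yields ⟨t,⟨⟨t,⟨e,t⟩⟩,t⟩⟩.
[[[h Q] X] R]: ⟨t,⟨⟨t,⟨e,t⟩⟩,t⟩⟩ applied to t yields ⟨⟨t,⟨e,t⟩⟩,t⟩.
[g q]: ⟨e,⟨t,⟨e,t⟩⟩⟩ applied to e yields ⟨t,⟨e,t⟩⟩.
[[[[h Q] X] R] [g q]]: ⟨⟨t,⟨e,t⟩⟩,t⟩ applied to ⟨t,⟨e,t⟩⟩ yields t.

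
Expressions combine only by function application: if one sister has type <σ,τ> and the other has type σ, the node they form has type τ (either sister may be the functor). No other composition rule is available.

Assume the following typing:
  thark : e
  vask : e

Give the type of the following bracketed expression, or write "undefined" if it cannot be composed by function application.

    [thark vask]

undefined

At [thark vask]: neither e nor e can take the other as argument; the node is ill-typed.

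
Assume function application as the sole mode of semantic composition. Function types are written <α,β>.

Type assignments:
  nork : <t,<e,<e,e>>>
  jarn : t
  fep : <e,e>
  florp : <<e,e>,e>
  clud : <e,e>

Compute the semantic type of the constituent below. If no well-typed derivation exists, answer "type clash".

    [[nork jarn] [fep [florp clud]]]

<e,e>

[nork jarn]: functor nork : <t,<e,<e,e>>>, argument jarn : t; result <e,<e,e>>.
[florp clud]: functor florp : <<e,e>,e>, argument clud : <e,e>; result e.
[fep [florp clud]]: functor fep : <e,e>, argument [florp clud] : e; result e.
[[nork jarn] [fep [florp clud]]]: functor [nork jarn] : <e,<e,e>>, argument [fep [florp clud]] : e; result <e,e>.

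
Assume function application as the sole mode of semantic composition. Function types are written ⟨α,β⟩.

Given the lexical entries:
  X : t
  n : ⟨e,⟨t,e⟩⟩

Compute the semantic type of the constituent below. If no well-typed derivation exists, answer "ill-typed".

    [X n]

At [X n]: neither t nor ⟨e,⟨t,e⟩⟩ can take the other as argument; the node is ill-typed.

ill-typed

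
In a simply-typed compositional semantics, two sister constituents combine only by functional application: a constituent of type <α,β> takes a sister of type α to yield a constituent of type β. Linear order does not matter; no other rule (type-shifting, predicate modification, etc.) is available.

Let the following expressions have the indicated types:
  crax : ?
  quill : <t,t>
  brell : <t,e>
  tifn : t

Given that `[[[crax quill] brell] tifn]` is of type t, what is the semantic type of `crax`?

[[[crax quill] brell] tifn] must have type t. The sister tifn has type t; that is not a function onto t, so [[crax quill] brell] must be the functor, of type <t,t>.
[[crax quill] brell] must have type <t,t>. The sister brell has type <t,e>; that is not a function onto <t,t>, so [crax quill] must be the functor, of type <<t,e>,<t,t>>.
[crax quill] must have type <<t,e>,<t,t>>. The sister quill has type <t,t>; that is not a function onto <<t,e>,<t,t>>, so crax must be the functor, of type <<t,t>,<<t,e>,<t,t>>>.

<<t,t>,<<t,e>,<t,t>>>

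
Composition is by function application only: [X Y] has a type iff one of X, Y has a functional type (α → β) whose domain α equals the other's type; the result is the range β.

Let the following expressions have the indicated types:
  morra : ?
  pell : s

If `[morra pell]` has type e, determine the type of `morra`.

At [morra pell] (required: e): pell is s, which is not a function with range e; hence morra is the functor — type (s → e).

(s → e)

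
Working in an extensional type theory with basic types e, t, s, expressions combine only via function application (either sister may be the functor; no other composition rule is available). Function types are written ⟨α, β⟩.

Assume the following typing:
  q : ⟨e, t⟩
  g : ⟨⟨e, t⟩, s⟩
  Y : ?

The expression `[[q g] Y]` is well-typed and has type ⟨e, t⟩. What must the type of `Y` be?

⟨s, ⟨e, t⟩⟩

For [[q g] Y] to have type ⟨e, t⟩ with [q g] of type s, Y must be the function: Y : ⟨s, ⟨e, t⟩⟩.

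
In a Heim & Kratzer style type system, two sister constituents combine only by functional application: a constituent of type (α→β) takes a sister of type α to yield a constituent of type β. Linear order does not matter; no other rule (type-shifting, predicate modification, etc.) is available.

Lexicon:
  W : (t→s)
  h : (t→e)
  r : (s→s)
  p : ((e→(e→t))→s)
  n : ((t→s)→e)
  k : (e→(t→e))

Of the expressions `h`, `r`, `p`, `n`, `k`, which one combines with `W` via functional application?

h : (t→e) — no; W wants t, and h wants t.
r : (s→s) — no; W wants t, and r wants s.
p : ((e→(e→t))→s) — no; W wants t, and p wants (e→(e→t)).
n — combines: n : ((t→s)→e) takes W : (t→s) as argument, giving e.
k : (e→(t→e)) — no; W wants t, and k wants e.

n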